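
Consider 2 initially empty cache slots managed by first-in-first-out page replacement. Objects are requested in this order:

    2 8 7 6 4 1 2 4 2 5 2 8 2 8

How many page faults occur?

11

2 -> miss, frames {2}
8 -> miss, frames {2,8}
7 -> miss, evict 2, frames {8,7}
6 -> miss, evict 8, frames {7,6}
4 -> miss, evict 7, frames {6,4}
1 -> miss, evict 6, frames {4,1}
2 -> miss, evict 4, frames {1,2}
4 -> miss, evict 1, frames {2,4}
2 -> hit
5 -> miss, evict 2, frames {4,5}
2 -> miss, evict 4, frames {5,2}
8 -> miss, evict 5, frames {2,8}
2 -> hit
8 -> hit
Page faults: 11.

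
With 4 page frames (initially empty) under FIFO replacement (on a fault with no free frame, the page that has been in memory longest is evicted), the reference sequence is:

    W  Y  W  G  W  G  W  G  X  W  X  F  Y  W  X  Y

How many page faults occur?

7

W -> miss, frames (W)
Y -> miss, frames (W Y)
W -> hit
G -> miss, frames (W Y G)
W -> hit
G -> hit
W -> hit
G -> hit
X -> miss, frames (W Y G X)
W -> hit
X -> hit
F -> miss, evict W, frames (Y G X F)
Y -> hit
W -> miss, evict Y, frames (G X F W)
X -> hit
Y -> miss, evict G, frames (X F W Y)
Page faults: 7.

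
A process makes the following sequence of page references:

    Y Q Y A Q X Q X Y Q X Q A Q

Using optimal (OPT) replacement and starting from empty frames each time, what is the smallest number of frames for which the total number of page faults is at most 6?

f=1: 14 faults
f=2: 7 faults
f=3: 5 faults
f=4: 4 faults
Smallest f with faults ≤ 6 is 3.

3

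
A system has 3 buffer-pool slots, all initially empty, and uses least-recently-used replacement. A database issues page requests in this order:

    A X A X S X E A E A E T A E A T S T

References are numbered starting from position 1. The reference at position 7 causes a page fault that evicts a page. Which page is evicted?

pos 1: A → fault, frames [A]
pos 2: X → fault, frames [A, X]
pos 3: A → hit
pos 4: X → hit
pos 5: S → fault, frames [A, X, S]
pos 6: X → hit
pos 7: E → fault, evict A, frames [S, X, E]
At position 7, page A is evicted.

A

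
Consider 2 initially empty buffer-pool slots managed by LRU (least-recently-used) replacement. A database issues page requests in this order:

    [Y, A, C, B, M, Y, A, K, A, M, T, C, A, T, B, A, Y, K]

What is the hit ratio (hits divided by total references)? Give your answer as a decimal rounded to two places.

0.06

Y → miss, frames (Y)
A → miss, frames (Y A)
C → miss, evict Y, frames (A C)
B → miss, evict A, frames (C B)
M → miss, evict C, frames (B M)
Y → miss, evict B, frames (M Y)
A → miss, evict M, frames (Y A)
K → miss, evict Y, frames (A K)
A → hit
M → miss, evict K, frames (A M)
T → miss, evict A, frames (M T)
C → miss, evict M, frames (T C)
A → miss, evict T, frames (C A)
T → miss, evict C, frames (A T)
B → miss, evict A, frames (T B)
A → miss, evict T, frames (B A)
Y → miss, evict B, frames (A Y)
K → miss, evict A, frames (Y K)
Hits: 1 of 18 references → 1/18 = 0.0556.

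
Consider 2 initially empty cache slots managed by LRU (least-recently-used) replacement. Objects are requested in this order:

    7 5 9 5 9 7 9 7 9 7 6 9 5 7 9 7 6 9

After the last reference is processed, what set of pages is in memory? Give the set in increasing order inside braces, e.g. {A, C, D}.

{6, 9}

7 -> miss, frames [7]
5 -> miss, frames [7, 5]
9 -> miss, evict 7, frames [5, 9]
5 -> hit
9 -> hit
7 -> miss, evict 5, frames [9, 7]
9 -> hit
7 -> hit
9 -> hit
7 -> hit
6 -> miss, evict 9, frames [7, 6]
9 -> miss, evict 7, frames [6, 9]
5 -> miss, evict 6, frames [9, 5]
7 -> miss, evict 9, frames [5, 7]
9 -> miss, evict 5, frames [7, 9]
7 -> hit
6 -> miss, evict 9, frames [7, 6]
9 -> miss, evict 7, frames [6, 9]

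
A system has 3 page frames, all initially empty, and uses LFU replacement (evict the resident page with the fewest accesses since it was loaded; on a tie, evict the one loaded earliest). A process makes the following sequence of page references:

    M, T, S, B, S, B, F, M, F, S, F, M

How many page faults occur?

8

M -> miss, frames {M}
T -> miss, frames {M,T}
S -> miss, frames {M,T,S}
B -> miss, evict M, frames {T,S,B}
S -> hit
B -> hit
F -> miss, evict T, frames {S,B,F}
M -> miss, evict F, frames {S,B,M}
F -> miss, evict M, frames {S,B,F}
S -> hit
F -> hit
M -> miss, evict B, frames {S,F,M}
Page faults: 8.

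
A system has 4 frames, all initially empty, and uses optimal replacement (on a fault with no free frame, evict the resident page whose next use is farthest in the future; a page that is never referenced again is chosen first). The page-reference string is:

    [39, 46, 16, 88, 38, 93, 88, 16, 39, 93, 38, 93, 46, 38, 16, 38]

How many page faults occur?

39: miss, frames {39}
46: miss, frames {39,46}
16: miss, frames {39,46,16}
88: miss, frames {39,46,16,88}
38: miss, evict 46, frames {39,16,88,38}
93: miss, evict 38, frames {39,16,88,93}
88: hit
16: hit
39: hit
93: hit
38: miss, evict 88, frames {39,16,93,38}
93: hit
46: miss, evict 93, frames {39,16,38,46}
38: hit
16: hit
38: hit
Page faults: 8.

8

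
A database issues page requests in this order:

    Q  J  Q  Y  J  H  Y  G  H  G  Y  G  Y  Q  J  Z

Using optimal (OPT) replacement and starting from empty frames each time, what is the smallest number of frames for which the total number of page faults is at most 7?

f=1: 16 faults
f=2: 9 faults
f=3: 8 faults
f=4: 7 faults
f=5: 6 faults
f=6: 6 faults
Smallest f with faults ≤ 7 is 4.

4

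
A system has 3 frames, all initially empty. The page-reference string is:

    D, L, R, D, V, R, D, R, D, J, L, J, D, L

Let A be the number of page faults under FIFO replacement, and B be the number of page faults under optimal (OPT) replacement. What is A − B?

1

Under FIFO: F F F . F . F . . F F . . . → 7 faults.
Under OPT: F F F . F . . . . F F . . . → 6 faults.
A − B = 7 − 6 = 1.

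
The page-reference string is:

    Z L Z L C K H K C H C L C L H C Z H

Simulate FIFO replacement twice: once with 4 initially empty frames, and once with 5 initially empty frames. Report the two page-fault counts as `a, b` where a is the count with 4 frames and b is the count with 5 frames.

4 frames: F F . . F F F . . . . . . . . . F . → 6 faults.
5 frames: F F . . F F F . . . . . . . . . . . → 5 faults.
5 < 6: adding a frame reduced faults, as is typical.

6, 5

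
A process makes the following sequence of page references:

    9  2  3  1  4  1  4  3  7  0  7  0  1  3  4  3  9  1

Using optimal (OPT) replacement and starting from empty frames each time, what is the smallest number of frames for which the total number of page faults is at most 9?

f=1: 18 faults
f=2: 13 faults
f=3: 10 faults
f=4: 9 faults
f=5: 8 faults
f=6: 7 faults
f=7: 7 faults
Smallest f with faults ≤ 9 is 4.

4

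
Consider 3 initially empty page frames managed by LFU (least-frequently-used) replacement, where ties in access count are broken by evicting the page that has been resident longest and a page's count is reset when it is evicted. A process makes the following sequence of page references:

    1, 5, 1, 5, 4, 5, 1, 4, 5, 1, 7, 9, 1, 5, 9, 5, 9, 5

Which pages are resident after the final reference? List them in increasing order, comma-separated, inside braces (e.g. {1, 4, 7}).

{1, 5, 9}

1 -> fault, frames (1)
5 -> fault, frames (1 5)
1 -> hit
5 -> hit
4 -> fault, frames (1 5 4)
5 -> hit
1 -> hit
4 -> hit
5 -> hit
1 -> hit
7 -> fault, evict 4, frames (1 5 7)
9 -> fault, evict 7, frames (1 5 9)
1 -> hit
5 -> hit
9 -> hit
5 -> hit
9 -> hit
5 -> hit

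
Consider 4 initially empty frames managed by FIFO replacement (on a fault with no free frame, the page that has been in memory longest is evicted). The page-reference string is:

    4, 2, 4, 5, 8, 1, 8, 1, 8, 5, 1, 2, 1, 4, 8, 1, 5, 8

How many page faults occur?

4 → fault, frames {4}
2 → fault, frames {4,2}
4 → hit
5 → fault, frames {4,2,5}
8 → fault, frames {4,2,5,8}
1 → fault, evict 4, frames {2,5,8,1}
8 → hit
1 → hit
8 → hit
5 → hit
1 → hit
2 → hit
1 → hit
4 → fault, evict 2, frames {5,8,1,4}
8 → hit
1 → hit
5 → hit
8 → hit
Page faults: 6.

6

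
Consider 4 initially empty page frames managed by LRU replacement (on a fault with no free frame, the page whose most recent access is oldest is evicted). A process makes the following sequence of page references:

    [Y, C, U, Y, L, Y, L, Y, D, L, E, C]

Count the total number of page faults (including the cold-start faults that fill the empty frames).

7

Y → miss, frames (Y)
C → miss, frames (Y C)
U → miss, frames (Y C U)
Y → hit
L → miss, frames (C U Y L)
Y → hit
L → hit
Y → hit
D → miss, evict C, frames (U L Y D)
L → hit
E → miss, evict U, frames (Y D L E)
C → miss, evict Y, frames (D L E C)
Page faults: 7.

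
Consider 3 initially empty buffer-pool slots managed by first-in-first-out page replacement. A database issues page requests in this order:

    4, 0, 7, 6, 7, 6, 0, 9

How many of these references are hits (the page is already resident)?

3

4 → fault, frames (4)
0 → fault, frames (4 0)
7 → fault, frames (4 0 7)
6 → fault, evict 4, frames (0 7 6)
7 → hit
6 → hit
0 → hit
9 → fault, evict 0, frames (7 6 9)
Hits: 3.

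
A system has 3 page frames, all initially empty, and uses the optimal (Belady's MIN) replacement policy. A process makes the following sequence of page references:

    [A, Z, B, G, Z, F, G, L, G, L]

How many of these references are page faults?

A: miss, frames (A)
Z: miss, frames (A Z)
B: miss, frames (A Z B)
G: miss, evict B, frames (A Z G)
Z: hit
F: miss, evict Z, frames (A G F)
G: hit
L: miss, evict F, frames (A G L)
G: hit
L: hit
Page faults: 6.

6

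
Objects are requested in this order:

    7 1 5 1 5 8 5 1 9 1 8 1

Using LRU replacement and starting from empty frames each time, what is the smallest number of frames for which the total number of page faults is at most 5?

f=1: 12 faults
f=2: 7 faults
f=3: 6 faults
f=4: 5 faults
f=5: 5 faults
Smallest f with faults ≤ 5 is 4.

4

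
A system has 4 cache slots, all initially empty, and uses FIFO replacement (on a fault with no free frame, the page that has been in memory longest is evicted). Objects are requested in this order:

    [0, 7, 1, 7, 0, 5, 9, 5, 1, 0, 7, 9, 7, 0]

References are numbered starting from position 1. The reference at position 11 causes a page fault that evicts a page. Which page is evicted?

1

pos 1: 0 -> miss, frames {0}
pos 2: 7 -> miss, frames {0,7}
pos 3: 1 -> miss, frames {0,7,1}
pos 4: 7 -> hit
pos 5: 0 -> hit
pos 6: 5 -> miss, frames {0,7,1,5}
pos 7: 9 -> miss, evict 0, frames {7,1,5,9}
pos 8: 5 -> hit
pos 9: 1 -> hit
pos 10: 0 -> miss, evict 7, frames {1,5,9,0}
pos 11: 7 -> miss, evict 1, frames {5,9,0,7}
At position 11, page 1 is evicted.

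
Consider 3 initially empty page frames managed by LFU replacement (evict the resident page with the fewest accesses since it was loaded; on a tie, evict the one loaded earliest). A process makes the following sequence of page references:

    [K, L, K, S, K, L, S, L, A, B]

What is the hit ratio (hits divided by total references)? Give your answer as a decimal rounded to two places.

K: miss, frames (K)
L: miss, frames (K L)
K: hit
S: miss, frames (K L S)
K: hit
L: hit
S: hit
L: hit
A: miss, evict S, frames (K L A)
B: miss, evict A, frames (K L B)
Hits: 5 of 10 references → 5/10 = 0.5000.

0.50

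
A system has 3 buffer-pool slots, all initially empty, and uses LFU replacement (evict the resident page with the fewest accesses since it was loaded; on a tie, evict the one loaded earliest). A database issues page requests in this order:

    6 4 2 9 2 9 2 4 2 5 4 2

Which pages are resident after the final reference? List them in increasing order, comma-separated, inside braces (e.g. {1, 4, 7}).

{2, 4, 9}

6: fault, frames {6}
4: fault, frames {6,4}
2: fault, frames {6,4,2}
9: fault, evict 6, frames {4,2,9}
2: hit
9: hit
2: hit
4: hit
2: hit
5: fault, evict 4, frames {2,9,5}
4: fault, evict 5, frames {2,9,4}
2: hit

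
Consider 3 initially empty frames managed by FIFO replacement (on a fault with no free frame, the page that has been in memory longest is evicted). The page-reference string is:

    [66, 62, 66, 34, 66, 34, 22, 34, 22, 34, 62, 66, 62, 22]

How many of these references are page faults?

66 → fault, frames {66}
62 → fault, frames {66,62}
66 → hit
34 → fault, frames {66,62,34}
66 → hit
34 → hit
22 → fault, evict 66, frames {62,34,22}
34 → hit
22 → hit
34 → hit
62 → hit
66 → fault, evict 62, frames {34,22,66}
62 → fault, evict 34, frames {22,66,62}
22 → hit
Page faults: 6.

6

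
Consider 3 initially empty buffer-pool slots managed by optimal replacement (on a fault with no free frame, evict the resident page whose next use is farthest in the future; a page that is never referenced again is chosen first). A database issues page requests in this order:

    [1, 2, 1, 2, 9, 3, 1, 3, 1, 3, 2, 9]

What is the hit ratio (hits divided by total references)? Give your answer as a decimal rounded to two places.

0.58

1: fault, frames {1}
2: fault, frames {1,2}
1: hit
2: hit
9: fault, frames {1,2,9}
3: fault, evict 9, frames {1,2,3}
1: hit
3: hit
1: hit
3: hit
2: hit
9: fault, evict 3, frames {1,2,9}
Hits: 7 of 12 references → 7/12 = 0.5833.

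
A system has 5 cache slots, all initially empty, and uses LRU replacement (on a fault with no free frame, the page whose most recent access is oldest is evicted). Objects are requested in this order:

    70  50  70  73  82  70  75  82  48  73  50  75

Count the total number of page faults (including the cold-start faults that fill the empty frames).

70 -> miss, frames {70}
50 -> miss, frames {70,50}
70 -> hit
73 -> miss, frames {50,70,73}
82 -> miss, frames {50,70,73,82}
70 -> hit
75 -> miss, frames {50,73,82,70,75}
82 -> hit
48 -> miss, evict 50, frames {73,70,75,82,48}
73 -> hit
50 -> miss, evict 70, frames {75,82,48,73,50}
75 -> hit
Page faults: 7.

7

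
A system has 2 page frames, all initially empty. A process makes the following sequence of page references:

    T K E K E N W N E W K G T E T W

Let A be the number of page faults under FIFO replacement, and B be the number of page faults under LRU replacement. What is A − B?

-1

Under FIFO: F F F . . F F . F . F F F F . F → 11 faults.
Under LRU: F F F . . F F . F F F F F F . F → 12 faults.
A − B = 11 − 12 = -1.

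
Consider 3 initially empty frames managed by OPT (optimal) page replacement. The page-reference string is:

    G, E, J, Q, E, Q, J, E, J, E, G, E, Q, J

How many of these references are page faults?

G -> miss, frames [G]
E -> miss, frames [G, E]
J -> miss, frames [G, E, J]
Q -> miss, evict G, frames [E, J, Q]
E -> hit
Q -> hit
J -> hit
E -> hit
J -> hit
E -> hit
G -> miss, evict J, frames [E, Q, G]
E -> hit
Q -> hit
J -> miss, evict G, frames [E, Q, J]
Page faults: 6.

6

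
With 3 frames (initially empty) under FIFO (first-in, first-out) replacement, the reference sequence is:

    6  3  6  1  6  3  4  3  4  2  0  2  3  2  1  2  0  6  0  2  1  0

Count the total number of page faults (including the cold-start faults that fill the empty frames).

6 → miss, frames [6]
3 → miss, frames [6, 3]
6 → hit
1 → miss, frames [6, 3, 1]
6 → hit
3 → hit
4 → miss, evict 6, frames [3, 1, 4]
3 → hit
4 → hit
2 → miss, evict 3, frames [1, 4, 2]
0 → miss, evict 1, frames [4, 2, 0]
2 → hit
3 → miss, evict 4, frames [2, 0, 3]
2 → hit
1 → miss, evict 2, frames [0, 3, 1]
2 → miss, evict 0, frames [3, 1, 2]
0 → miss, evict 3, frames [1, 2, 0]
6 → miss, evict 1, frames [2, 0, 6]
0 → hit
2 → hit
1 → miss, evict 2, frames [0, 6, 1]
0 → hit
Page faults: 12.

12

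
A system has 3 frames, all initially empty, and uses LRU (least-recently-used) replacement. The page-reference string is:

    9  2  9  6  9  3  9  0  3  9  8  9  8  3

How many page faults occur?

9 → fault, frames {9}
2 → fault, frames {9,2}
9 → hit
6 → fault, frames {2,9,6}
9 → hit
3 → fault, evict 2, frames {6,9,3}
9 → hit
0 → fault, evict 6, frames {3,9,0}
3 → hit
9 → hit
8 → fault, evict 0, frames {3,9,8}
9 → hit
8 → hit
3 → hit
Page faults: 6.

6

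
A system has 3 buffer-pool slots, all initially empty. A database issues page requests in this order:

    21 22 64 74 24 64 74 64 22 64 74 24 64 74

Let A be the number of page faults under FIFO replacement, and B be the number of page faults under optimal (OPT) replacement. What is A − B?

2

Under FIFO: F F F F F . . . F F F F . . → 9 faults.
Under OPT: F F F F F . . . F . . F . . → 7 faults.
A − B = 9 − 7 = 2.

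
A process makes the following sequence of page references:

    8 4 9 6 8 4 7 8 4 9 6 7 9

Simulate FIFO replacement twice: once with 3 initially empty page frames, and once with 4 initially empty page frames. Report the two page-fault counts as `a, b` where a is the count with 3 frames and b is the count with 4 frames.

3 frames: F F F F F F F . . F F . . → 9 faults.
4 frames: F F F F . . F F F F F F . → 10 faults.
10 > 9: adding a frame increased faults — Belady's anomaly.

9, 10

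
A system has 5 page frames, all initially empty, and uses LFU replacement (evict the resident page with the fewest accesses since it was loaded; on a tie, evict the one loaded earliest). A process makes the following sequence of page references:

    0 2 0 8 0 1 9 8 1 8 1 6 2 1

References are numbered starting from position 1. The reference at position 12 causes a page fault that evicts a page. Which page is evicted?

pos 1: 0 -> miss, frames {0}
pos 2: 2 -> miss, frames {0,2}
pos 3: 0 -> hit
pos 4: 8 -> miss, frames {0,2,8}
pos 5: 0 -> hit
pos 6: 1 -> miss, frames {0,2,8,1}
pos 7: 9 -> miss, frames {0,2,8,1,9}
pos 8: 8 -> hit
pos 9: 1 -> hit
pos 10: 8 -> hit
pos 11: 1 -> hit
pos 12: 6 -> miss, evict 2, frames {0,8,1,9,6}
At position 12, page 2 is evicted.

2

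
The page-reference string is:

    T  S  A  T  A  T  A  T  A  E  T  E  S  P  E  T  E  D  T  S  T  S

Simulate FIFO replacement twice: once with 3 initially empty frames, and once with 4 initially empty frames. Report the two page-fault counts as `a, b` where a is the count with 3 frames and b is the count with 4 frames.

3 frames: F F F . . . . . . F F . F F F F . F . F . . → 11 faults.
4 frames: F F F . . . . . . F . . . F . F . F . F . . → 8 faults.
8 < 11: adding a frame reduced faults, as is typical.

11, 8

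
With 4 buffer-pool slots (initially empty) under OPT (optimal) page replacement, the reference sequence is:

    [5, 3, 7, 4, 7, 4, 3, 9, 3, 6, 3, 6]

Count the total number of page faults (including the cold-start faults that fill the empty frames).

6

5 -> fault, frames (5)
3 -> fault, frames (5 3)
7 -> fault, frames (5 3 7)
4 -> fault, frames (5 3 7 4)
7 -> hit
4 -> hit
3 -> hit
9 -> fault, evict 4, frames (5 3 7 9)
3 -> hit
6 -> fault, evict 9, frames (5 3 7 6)
3 -> hit
6 -> hit
Page faults: 6.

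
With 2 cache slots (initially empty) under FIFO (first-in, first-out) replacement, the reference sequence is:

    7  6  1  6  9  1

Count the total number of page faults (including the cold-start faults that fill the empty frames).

7 → fault, frames (7)
6 → fault, frames (7 6)
1 → fault, evict 7, frames (6 1)
6 → hit
9 → fault, evict 6, frames (1 9)
1 → hit
Page faults: 4.

4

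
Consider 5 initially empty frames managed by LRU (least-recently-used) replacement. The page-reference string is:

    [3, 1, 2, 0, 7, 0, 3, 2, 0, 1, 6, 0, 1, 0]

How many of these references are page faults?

6

3 → fault, frames (3)
1 → fault, frames (3 1)
2 → fault, frames (3 1 2)
0 → fault, frames (3 1 2 0)
7 → fault, frames (3 1 2 0 7)
0 → hit
3 → hit
2 → hit
0 → hit
1 → hit
6 → fault, evict 7, frames (3 2 0 1 6)
0 → hit
1 → hit
0 → hit
Page faults: 6.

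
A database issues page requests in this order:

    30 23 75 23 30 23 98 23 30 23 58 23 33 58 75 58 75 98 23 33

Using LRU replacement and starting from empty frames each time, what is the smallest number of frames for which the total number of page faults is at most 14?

2

f=1: 20 faults
f=2: 13 faults
f=3: 10 faults
f=4: 10 faults
f=5: 8 faults
f=6: 6 faults
Smallest f with faults ≤ 14 is 2.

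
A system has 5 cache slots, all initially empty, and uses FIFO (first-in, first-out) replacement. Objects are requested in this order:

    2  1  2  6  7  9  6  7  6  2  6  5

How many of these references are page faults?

2: miss, frames [2]
1: miss, frames [2, 1]
2: hit
6: miss, frames [2, 1, 6]
7: miss, frames [2, 1, 6, 7]
9: miss, frames [2, 1, 6, 7, 9]
6: hit
7: hit
6: hit
2: hit
6: hit
5: miss, evict 2, frames [1, 6, 7, 9, 5]
Page faults: 6.

6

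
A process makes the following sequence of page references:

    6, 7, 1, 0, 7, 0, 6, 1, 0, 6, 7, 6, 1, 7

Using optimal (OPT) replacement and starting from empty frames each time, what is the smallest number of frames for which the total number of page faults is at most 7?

f=1: 14 faults
f=2: 9 faults
f=3: 6 faults
f=4: 4 faults
Smallest f with faults ≤ 7 is 3.

3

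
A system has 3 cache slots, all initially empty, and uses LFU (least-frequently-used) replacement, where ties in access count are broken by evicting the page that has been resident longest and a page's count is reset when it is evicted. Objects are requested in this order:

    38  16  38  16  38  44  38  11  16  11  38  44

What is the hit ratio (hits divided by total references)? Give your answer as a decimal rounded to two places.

0.58

38 → miss, frames [38]
16 → miss, frames [38, 16]
38 → hit
16 → hit
38 → hit
44 → miss, frames [38, 16, 44]
38 → hit
11 → miss, evict 44, frames [38, 16, 11]
16 → hit
11 → hit
38 → hit
44 → miss, evict 11, frames [38, 16, 44]
Hits: 7 of 12 references → 7/12 = 0.5833.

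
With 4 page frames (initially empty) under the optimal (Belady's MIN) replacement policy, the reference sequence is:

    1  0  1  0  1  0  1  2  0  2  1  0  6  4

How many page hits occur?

1: miss, frames {1}
0: miss, frames {1,0}
1: hit
0: hit
1: hit
0: hit
1: hit
2: miss, frames {1,0,2}
0: hit
2: hit
1: hit
0: hit
6: miss, frames {1,0,2,6}
4: miss, evict 6, frames {1,0,2,4}
Hits: 9.

9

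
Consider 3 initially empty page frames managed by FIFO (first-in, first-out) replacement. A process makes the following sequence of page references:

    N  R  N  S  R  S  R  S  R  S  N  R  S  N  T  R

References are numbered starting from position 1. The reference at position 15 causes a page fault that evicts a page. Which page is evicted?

pos 1: N: fault, frames (N)
pos 2: R: fault, frames (N R)
pos 3: N: hit
pos 4: S: fault, frames (N R S)
pos 5: R: hit
pos 6: S: hit
pos 7: R: hit
pos 8: S: hit
pos 9: R: hit
pos 10: S: hit
pos 11: N: hit
pos 12: R: hit
pos 13: S: hit
pos 14: N: hit
pos 15: T: fault, evict N, frames (R S T)
At position 15, page N is evicted.

N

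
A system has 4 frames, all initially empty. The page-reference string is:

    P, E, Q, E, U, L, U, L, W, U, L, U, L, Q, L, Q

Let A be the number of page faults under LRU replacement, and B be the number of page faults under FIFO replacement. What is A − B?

1

Under LRU: F F F . F F . . F . . . . F . . → 7 faults.
Under FIFO: F F F . F F . . F . . . . . . . → 6 faults.
A − B = 7 − 6 = 1.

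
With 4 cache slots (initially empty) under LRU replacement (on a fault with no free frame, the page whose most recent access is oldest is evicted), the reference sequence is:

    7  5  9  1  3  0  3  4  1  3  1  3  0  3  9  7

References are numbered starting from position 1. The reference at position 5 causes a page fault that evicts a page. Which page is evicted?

7

pos 1: 7 → miss, frames {7}
pos 2: 5 → miss, frames {7,5}
pos 3: 9 → miss, frames {7,5,9}
pos 4: 1 → miss, frames {7,5,9,1}
pos 5: 3 → miss, evict 7, frames {5,9,1,3}
At position 5, page 7 is evicted.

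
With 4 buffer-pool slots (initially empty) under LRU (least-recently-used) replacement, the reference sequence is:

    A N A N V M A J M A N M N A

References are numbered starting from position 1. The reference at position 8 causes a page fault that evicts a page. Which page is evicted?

pos 1: A -> miss, frames [A]
pos 2: N -> miss, frames [A, N]
pos 3: A -> hit
pos 4: N -> hit
pos 5: V -> miss, frames [A, N, V]
pos 6: M -> miss, frames [A, N, V, M]
pos 7: A -> hit
pos 8: J -> miss, evict N, frames [V, M, A, J]
At position 8, page N is evicted.

N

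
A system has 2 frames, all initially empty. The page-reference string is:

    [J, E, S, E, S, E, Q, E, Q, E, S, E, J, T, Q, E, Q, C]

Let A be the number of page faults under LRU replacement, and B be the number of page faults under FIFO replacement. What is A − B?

-1

Under LRU: F F F . . . F . . . F . F F F F . F → 10 faults.
Under FIFO: F F F . . . F F . . F . F F F F . F → 11 faults.
A − B = 10 − 11 = -1.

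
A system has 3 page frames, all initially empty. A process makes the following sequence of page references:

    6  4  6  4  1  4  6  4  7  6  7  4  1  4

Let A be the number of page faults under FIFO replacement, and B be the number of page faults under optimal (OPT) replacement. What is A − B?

Under FIFO: F F . . F . . . F F . F F . → 7 faults.
Under OPT: F F . . F . . . F . . . F . → 5 faults.
A − B = 7 − 5 = 2.

2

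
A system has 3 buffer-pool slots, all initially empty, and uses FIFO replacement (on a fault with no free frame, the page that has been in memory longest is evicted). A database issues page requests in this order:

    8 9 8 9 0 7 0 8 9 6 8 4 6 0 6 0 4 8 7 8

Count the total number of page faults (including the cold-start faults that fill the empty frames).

11

8: fault, frames (8)
9: fault, frames (8 9)
8: hit
9: hit
0: fault, frames (8 9 0)
7: fault, evict 8, frames (9 0 7)
0: hit
8: fault, evict 9, frames (0 7 8)
9: fault, evict 0, frames (7 8 9)
6: fault, evict 7, frames (8 9 6)
8: hit
4: fault, evict 8, frames (9 6 4)
6: hit
0: fault, evict 9, frames (6 4 0)
6: hit
0: hit
4: hit
8: fault, evict 6, frames (4 0 8)
7: fault, evict 4, frames (0 8 7)
8: hit
Page faults: 11.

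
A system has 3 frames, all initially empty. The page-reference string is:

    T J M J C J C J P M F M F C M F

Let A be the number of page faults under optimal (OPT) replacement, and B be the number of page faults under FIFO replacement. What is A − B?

Under OPT: F F F . F . . . F . F . . . . . → 6 faults.
Under FIFO: F F F . F . . . F . F F . F . . → 8 faults.
A − B = 6 − 8 = -2.

-2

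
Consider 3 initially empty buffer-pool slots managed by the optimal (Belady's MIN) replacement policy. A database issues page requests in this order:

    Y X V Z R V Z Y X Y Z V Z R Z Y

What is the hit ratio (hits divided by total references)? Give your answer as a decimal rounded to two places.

0.44

Y → miss, frames (Y)
X → miss, frames (Y X)
V → miss, frames (Y X V)
Z → miss, evict X, frames (Y V Z)
R → miss, evict Y, frames (V Z R)
V → hit
Z → hit
Y → miss, evict R, frames (V Z Y)
X → miss, evict V, frames (Z Y X)
Y → hit
Z → hit
V → miss, evict X, frames (Z Y V)
Z → hit
R → miss, evict V, frames (Z Y R)
Z → hit
Y → hit
Hits: 7 of 16 references → 7/16 = 0.4375.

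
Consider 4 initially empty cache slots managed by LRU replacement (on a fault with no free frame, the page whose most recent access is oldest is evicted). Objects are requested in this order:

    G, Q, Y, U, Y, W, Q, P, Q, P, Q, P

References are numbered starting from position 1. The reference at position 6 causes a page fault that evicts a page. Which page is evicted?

G

pos 1: G: miss, frames [G]
pos 2: Q: miss, frames [G, Q]
pos 3: Y: miss, frames [G, Q, Y]
pos 4: U: miss, frames [G, Q, Y, U]
pos 5: Y: hit
pos 6: W: miss, evict G, frames [Q, U, Y, W]
At position 6, page G is evicted.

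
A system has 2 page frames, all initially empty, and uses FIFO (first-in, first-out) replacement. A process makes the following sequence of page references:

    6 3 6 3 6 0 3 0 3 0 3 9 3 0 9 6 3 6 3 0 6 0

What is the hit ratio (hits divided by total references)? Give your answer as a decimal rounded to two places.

0.50

6: miss, frames {6}
3: miss, frames {6,3}
6: hit
3: hit
6: hit
0: miss, evict 6, frames {3,0}
3: hit
0: hit
3: hit
0: hit
3: hit
9: miss, evict 3, frames {0,9}
3: miss, evict 0, frames {9,3}
0: miss, evict 9, frames {3,0}
9: miss, evict 3, frames {0,9}
6: miss, evict 0, frames {9,6}
3: miss, evict 9, frames {6,3}
6: hit
3: hit
0: miss, evict 6, frames {3,0}
6: miss, evict 3, frames {0,6}
0: hit
Hits: 11 of 22 references → 11/22 = 0.5000.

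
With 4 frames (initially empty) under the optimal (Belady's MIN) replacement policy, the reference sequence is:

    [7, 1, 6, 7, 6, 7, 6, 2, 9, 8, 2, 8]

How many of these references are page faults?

7: miss, frames [7]
1: miss, frames [7, 1]
6: miss, frames [7, 1, 6]
7: hit
6: hit
7: hit
6: hit
2: miss, frames [7, 1, 6, 2]
9: miss, evict 6, frames [7, 1, 2, 9]
8: miss, evict 9, frames [7, 1, 2, 8]
2: hit
8: hit
Page faults: 6.

6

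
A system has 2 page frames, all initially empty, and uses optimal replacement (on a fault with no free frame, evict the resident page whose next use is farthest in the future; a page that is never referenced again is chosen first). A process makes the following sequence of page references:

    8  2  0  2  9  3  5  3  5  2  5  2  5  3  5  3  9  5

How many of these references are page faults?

9

8: miss, frames [8]
2: miss, frames [8, 2]
0: miss, evict 8, frames [2, 0]
2: hit
9: miss, evict 0, frames [2, 9]
3: miss, evict 9, frames [2, 3]
5: miss, evict 2, frames [3, 5]
3: hit
5: hit
2: miss, evict 3, frames [5, 2]
5: hit
2: hit
5: hit
3: miss, evict 2, frames [5, 3]
5: hit
3: hit
9: miss, evict 3, frames [5, 9]
5: hit
Page faults: 9.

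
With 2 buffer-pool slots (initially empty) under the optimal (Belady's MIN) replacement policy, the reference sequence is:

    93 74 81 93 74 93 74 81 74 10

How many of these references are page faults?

93 → miss, frames {93}
74 → miss, frames {93,74}
81 → miss, evict 74, frames {93,81}
93 → hit
74 → miss, evict 81, frames {93,74}
93 → hit
74 → hit
81 → miss, evict 93, frames {74,81}
74 → hit
10 → miss, evict 81, frames {74,10}
Page faults: 6.

6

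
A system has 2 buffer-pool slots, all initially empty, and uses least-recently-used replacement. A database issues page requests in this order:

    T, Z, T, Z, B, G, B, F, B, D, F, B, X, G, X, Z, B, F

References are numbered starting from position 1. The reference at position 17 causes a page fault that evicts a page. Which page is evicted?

X

pos 1: T → fault, frames (T)
pos 2: Z → fault, frames (T Z)
pos 3: T → hit
pos 4: Z → hit
pos 5: B → fault, evict T, frames (Z B)
pos 6: G → fault, evict Z, frames (B G)
pos 7: B → hit
pos 8: F → fault, evict G, frames (B F)
pos 9: B → hit
pos 10: D → fault, evict F, frames (B D)
pos 11: F → fault, evict B, frames (D F)
pos 12: B → fault, evict D, frames (F B)
pos 13: X → fault, evict F, frames (B X)
pos 14: G → fault, evict B, frames (X G)
pos 15: X → hit
pos 16: Z → fault, evict G, frames (X Z)
pos 17: B → fault, evict X, frames (Z B)
At position 17, page X is evicted.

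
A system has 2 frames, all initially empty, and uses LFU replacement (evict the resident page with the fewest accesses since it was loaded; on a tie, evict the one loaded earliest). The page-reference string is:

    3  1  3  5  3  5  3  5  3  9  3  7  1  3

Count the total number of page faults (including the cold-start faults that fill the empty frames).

3 -> miss, frames {3}
1 -> miss, frames {3,1}
3 -> hit
5 -> miss, evict 1, frames {3,5}
3 -> hit
5 -> hit
3 -> hit
5 -> hit
3 -> hit
9 -> miss, evict 5, frames {3,9}
3 -> hit
7 -> miss, evict 9, frames {3,7}
1 -> miss, evict 7, frames {3,1}
3 -> hit
Page faults: 6.

6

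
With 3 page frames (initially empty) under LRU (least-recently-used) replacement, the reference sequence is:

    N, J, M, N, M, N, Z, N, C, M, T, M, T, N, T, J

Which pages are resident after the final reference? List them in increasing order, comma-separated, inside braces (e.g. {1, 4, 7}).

N: miss, frames [N]
J: miss, frames [N, J]
M: miss, frames [N, J, M]
N: hit
M: hit
N: hit
Z: miss, evict J, frames [M, N, Z]
N: hit
C: miss, evict M, frames [Z, N, C]
M: miss, evict Z, frames [N, C, M]
T: miss, evict N, frames [C, M, T]
M: hit
T: hit
N: miss, evict C, frames [M, T, N]
T: hit
J: miss, evict M, frames [N, T, J]

{J, N, T}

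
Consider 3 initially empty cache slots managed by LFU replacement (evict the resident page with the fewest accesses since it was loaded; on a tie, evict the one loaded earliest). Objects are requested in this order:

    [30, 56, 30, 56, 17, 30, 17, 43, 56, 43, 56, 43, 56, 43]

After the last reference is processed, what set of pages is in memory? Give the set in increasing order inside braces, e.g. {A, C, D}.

{17, 30, 43}

30: fault, frames [30]
56: fault, frames [30, 56]
30: hit
56: hit
17: fault, frames [30, 56, 17]
30: hit
17: hit
43: fault, evict 56, frames [30, 17, 43]
56: fault, evict 43, frames [30, 17, 56]
43: fault, evict 56, frames [30, 17, 43]
56: fault, evict 43, frames [30, 17, 56]
43: fault, evict 56, frames [30, 17, 43]
56: fault, evict 43, frames [30, 17, 56]
43: fault, evict 56, frames [30, 17, 43]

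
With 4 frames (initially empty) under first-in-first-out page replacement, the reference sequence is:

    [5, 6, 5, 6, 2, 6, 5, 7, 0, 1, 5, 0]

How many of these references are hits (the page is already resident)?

5 → fault, frames (5)
6 → fault, frames (5 6)
5 → hit
6 → hit
2 → fault, frames (5 6 2)
6 → hit
5 → hit
7 → fault, frames (5 6 2 7)
0 → fault, evict 5, frames (6 2 7 0)
1 → fault, evict 6, frames (2 7 0 1)
5 → fault, evict 2, frames (7 0 1 5)
0 → hit
Hits: 5.

5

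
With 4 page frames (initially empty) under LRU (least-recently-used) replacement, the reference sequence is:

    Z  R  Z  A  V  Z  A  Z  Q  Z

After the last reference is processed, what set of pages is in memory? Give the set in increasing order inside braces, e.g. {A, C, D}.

Z → miss, frames {Z}
R → miss, frames {Z,R}
Z → hit
A → miss, frames {R,Z,A}
V → miss, frames {R,Z,A,V}
Z → hit
A → hit
Z → hit
Q → miss, evict R, frames {V,A,Z,Q}
Z → hit

{A, Q, V, Z}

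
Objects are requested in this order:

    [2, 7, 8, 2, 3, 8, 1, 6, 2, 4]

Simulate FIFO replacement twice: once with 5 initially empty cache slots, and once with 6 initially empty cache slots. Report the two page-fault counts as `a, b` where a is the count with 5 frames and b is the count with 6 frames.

8, 7

5 frames: F F F . F . F F F F → 8 faults.
6 frames: F F F . F . F F . F → 7 faults.
7 < 8: adding a frame reduced faults, as is typical.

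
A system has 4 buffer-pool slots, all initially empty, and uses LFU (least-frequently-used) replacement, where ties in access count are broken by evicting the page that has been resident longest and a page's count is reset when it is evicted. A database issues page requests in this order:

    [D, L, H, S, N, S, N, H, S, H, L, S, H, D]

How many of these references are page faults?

D -> miss, frames [D]
L -> miss, frames [D, L]
H -> miss, frames [D, L, H]
S -> miss, frames [D, L, H, S]
N -> miss, evict D, frames [L, H, S, N]
S -> hit
N -> hit
H -> hit
S -> hit
H -> hit
L -> hit
S -> hit
H -> hit
D -> miss, evict L, frames [H, S, N, D]
Page faults: 6.

6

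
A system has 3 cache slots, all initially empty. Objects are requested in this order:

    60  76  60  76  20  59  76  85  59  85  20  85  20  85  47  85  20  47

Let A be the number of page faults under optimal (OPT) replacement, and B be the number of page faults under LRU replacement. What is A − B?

Under OPT: F F . . F F . F . . . . . . F . . . → 6 faults.
Under LRU: F F . . F F . F . . F . . . F . . . → 7 faults.
A − B = 6 − 7 = -1.

-1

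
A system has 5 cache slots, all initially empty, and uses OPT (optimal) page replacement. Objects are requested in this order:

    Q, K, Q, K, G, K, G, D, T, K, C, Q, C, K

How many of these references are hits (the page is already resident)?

Q: fault, frames {Q}
K: fault, frames {Q,K}
Q: hit
K: hit
G: fault, frames {Q,K,G}
K: hit
G: hit
D: fault, frames {Q,K,G,D}
T: fault, frames {Q,K,G,D,T}
K: hit
C: fault, evict T, frames {Q,K,G,D,C}
Q: hit
C: hit
K: hit
Hits: 8.

8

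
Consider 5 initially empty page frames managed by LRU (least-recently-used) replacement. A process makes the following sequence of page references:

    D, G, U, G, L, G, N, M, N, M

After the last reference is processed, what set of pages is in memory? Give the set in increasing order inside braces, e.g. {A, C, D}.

{G, L, M, N, U}

D -> fault, frames [D]
G -> fault, frames [D, G]
U -> fault, frames [D, G, U]
G -> hit
L -> fault, frames [D, U, G, L]
G -> hit
N -> fault, frames [D, U, L, G, N]
M -> fault, evict D, frames [U, L, G, N, M]
N -> hit
M -> hit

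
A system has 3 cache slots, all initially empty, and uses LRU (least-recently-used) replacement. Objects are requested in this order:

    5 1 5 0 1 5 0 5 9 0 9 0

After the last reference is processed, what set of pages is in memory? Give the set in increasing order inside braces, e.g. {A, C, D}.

5: miss, frames [5]
1: miss, frames [5, 1]
5: hit
0: miss, frames [1, 5, 0]
1: hit
5: hit
0: hit
5: hit
9: miss, evict 1, frames [0, 5, 9]
0: hit
9: hit
0: hit

{0, 5, 9}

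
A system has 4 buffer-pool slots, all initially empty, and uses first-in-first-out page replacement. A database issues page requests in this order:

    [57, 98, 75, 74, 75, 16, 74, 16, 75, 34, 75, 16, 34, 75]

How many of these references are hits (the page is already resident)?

8

57 → miss, frames {57}
98 → miss, frames {57,98}
75 → miss, frames {57,98,75}
74 → miss, frames {57,98,75,74}
75 → hit
16 → miss, evict 57, frames {98,75,74,16}
74 → hit
16 → hit
75 → hit
34 → miss, evict 98, frames {75,74,16,34}
75 → hit
16 → hit
34 → hit
75 → hit
Hits: 8.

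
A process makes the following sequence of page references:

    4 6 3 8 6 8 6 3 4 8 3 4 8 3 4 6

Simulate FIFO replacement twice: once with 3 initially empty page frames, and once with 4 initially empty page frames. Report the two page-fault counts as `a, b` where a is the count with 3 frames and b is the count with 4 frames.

3 frames: F F F F . . . . F . . . . . . F → 6 faults.
4 frames: F F F F . . . . . . . . . . . . → 4 faults.
4 < 6: adding a frame reduced faults, as is typical.

6, 4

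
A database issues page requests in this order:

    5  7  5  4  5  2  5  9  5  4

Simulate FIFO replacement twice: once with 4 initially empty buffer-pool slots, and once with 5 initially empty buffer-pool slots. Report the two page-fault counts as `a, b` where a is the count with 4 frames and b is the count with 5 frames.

4 frames: F F . F . F . F F . → 6 faults.
5 frames: F F . F . F . F . . → 5 faults.
5 < 6: adding a frame reduced faults, as is typical.

6, 5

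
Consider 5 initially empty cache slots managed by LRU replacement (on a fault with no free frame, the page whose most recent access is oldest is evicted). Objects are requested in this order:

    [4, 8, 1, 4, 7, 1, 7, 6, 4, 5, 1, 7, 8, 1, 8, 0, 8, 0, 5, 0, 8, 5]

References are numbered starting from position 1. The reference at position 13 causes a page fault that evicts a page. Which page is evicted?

pos 1: 4 -> fault, frames (4)
pos 2: 8 -> fault, frames (4 8)
pos 3: 1 -> fault, frames (4 8 1)
pos 4: 4 -> hit
pos 5: 7 -> fault, frames (8 1 4 7)
pos 6: 1 -> hit
pos 7: 7 -> hit
pos 8: 6 -> fault, frames (8 4 1 7 6)
pos 9: 4 -> hit
pos 10: 5 -> fault, evict 8, frames (1 7 6 4 5)
pos 11: 1 -> hit
pos 12: 7 -> hit
pos 13: 8 -> fault, evict 6, frames (4 5 1 7 8)
At position 13, page 6 is evicted.

6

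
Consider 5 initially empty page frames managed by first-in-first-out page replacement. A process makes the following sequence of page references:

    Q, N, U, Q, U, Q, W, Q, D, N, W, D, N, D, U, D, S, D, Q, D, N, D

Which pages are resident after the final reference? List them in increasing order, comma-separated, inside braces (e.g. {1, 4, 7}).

Q: miss, frames {Q}
N: miss, frames {Q,N}
U: miss, frames {Q,N,U}
Q: hit
U: hit
Q: hit
W: miss, frames {Q,N,U,W}
Q: hit
D: miss, frames {Q,N,U,W,D}
N: hit
W: hit
D: hit
N: hit
D: hit
U: hit
D: hit
S: miss, evict Q, frames {N,U,W,D,S}
D: hit
Q: miss, evict N, frames {U,W,D,S,Q}
D: hit
N: miss, evict U, frames {W,D,S,Q,N}
D: hit

{D, N, Q, S, W}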